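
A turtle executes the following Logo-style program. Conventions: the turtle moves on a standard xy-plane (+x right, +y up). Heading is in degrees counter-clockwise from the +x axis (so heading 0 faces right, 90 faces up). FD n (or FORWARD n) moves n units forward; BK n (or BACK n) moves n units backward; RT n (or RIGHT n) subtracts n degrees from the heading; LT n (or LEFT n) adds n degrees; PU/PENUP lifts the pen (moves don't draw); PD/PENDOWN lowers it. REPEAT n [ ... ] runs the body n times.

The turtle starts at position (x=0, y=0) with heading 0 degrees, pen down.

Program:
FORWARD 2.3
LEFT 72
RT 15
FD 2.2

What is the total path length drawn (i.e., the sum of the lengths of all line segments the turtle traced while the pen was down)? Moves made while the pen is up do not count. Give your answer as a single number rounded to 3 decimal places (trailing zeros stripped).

Answer: 4.5

Derivation:
Executing turtle program step by step:
Start: pos=(0,0), heading=0, pen down
FD 2.3: (0,0) -> (2.3,0) [heading=0, draw]
LT 72: heading 0 -> 72
RT 15: heading 72 -> 57
FD 2.2: (2.3,0) -> (3.498,1.845) [heading=57, draw]
Final: pos=(3.498,1.845), heading=57, 2 segment(s) drawn

Segment lengths:
  seg 1: (0,0) -> (2.3,0), length = 2.3
  seg 2: (2.3,0) -> (3.498,1.845), length = 2.2
Total = 4.5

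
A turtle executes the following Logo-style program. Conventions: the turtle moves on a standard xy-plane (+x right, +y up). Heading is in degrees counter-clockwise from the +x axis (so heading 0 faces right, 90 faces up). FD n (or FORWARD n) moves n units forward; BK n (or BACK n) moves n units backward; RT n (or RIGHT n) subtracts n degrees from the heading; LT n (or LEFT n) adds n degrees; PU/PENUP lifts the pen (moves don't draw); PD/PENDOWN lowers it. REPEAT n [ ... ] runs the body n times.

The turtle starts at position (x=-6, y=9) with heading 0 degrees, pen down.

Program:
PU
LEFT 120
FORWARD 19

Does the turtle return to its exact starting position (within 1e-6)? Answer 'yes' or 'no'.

Answer: no

Derivation:
Executing turtle program step by step:
Start: pos=(-6,9), heading=0, pen down
PU: pen up
LT 120: heading 0 -> 120
FD 19: (-6,9) -> (-15.5,25.454) [heading=120, move]
Final: pos=(-15.5,25.454), heading=120, 0 segment(s) drawn

Start position: (-6, 9)
Final position: (-15.5, 25.454)
Distance = 19; >= 1e-6 -> NOT closed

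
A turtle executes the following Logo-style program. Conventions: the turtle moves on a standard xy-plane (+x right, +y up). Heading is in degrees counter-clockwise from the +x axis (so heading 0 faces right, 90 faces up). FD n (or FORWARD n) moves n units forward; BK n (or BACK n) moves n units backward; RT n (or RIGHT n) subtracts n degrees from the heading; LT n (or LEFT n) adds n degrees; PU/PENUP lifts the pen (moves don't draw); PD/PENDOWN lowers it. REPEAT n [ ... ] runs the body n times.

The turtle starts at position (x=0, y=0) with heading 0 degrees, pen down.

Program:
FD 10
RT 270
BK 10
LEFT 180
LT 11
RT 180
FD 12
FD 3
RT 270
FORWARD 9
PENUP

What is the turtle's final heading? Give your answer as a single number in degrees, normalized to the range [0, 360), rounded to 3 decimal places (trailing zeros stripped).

Answer: 191

Derivation:
Executing turtle program step by step:
Start: pos=(0,0), heading=0, pen down
FD 10: (0,0) -> (10,0) [heading=0, draw]
RT 270: heading 0 -> 90
BK 10: (10,0) -> (10,-10) [heading=90, draw]
LT 180: heading 90 -> 270
LT 11: heading 270 -> 281
RT 180: heading 281 -> 101
FD 12: (10,-10) -> (7.71,1.78) [heading=101, draw]
FD 3: (7.71,1.78) -> (7.138,4.724) [heading=101, draw]
RT 270: heading 101 -> 191
FD 9: (7.138,4.724) -> (-1.697,3.007) [heading=191, draw]
PU: pen up
Final: pos=(-1.697,3.007), heading=191, 5 segment(s) drawn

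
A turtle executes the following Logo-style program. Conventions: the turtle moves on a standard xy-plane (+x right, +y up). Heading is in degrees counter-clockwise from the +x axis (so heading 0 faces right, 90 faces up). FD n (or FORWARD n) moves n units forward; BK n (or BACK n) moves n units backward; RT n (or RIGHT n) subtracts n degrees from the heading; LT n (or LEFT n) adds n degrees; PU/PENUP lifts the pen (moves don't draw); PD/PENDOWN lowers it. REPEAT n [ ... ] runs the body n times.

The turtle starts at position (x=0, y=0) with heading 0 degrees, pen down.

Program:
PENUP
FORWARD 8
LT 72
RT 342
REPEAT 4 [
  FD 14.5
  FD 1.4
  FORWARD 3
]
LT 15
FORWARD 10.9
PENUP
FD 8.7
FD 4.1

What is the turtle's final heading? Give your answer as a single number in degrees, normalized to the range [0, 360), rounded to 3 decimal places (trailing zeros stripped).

Executing turtle program step by step:
Start: pos=(0,0), heading=0, pen down
PU: pen up
FD 8: (0,0) -> (8,0) [heading=0, move]
LT 72: heading 0 -> 72
RT 342: heading 72 -> 90
REPEAT 4 [
  -- iteration 1/4 --
  FD 14.5: (8,0) -> (8,14.5) [heading=90, move]
  FD 1.4: (8,14.5) -> (8,15.9) [heading=90, move]
  FD 3: (8,15.9) -> (8,18.9) [heading=90, move]
  -- iteration 2/4 --
  FD 14.5: (8,18.9) -> (8,33.4) [heading=90, move]
  FD 1.4: (8,33.4) -> (8,34.8) [heading=90, move]
  FD 3: (8,34.8) -> (8,37.8) [heading=90, move]
  -- iteration 3/4 --
  FD 14.5: (8,37.8) -> (8,52.3) [heading=90, move]
  FD 1.4: (8,52.3) -> (8,53.7) [heading=90, move]
  FD 3: (8,53.7) -> (8,56.7) [heading=90, move]
  -- iteration 4/4 --
  FD 14.5: (8,56.7) -> (8,71.2) [heading=90, move]
  FD 1.4: (8,71.2) -> (8,72.6) [heading=90, move]
  FD 3: (8,72.6) -> (8,75.6) [heading=90, move]
]
LT 15: heading 90 -> 105
FD 10.9: (8,75.6) -> (5.179,86.129) [heading=105, move]
PU: pen up
FD 8.7: (5.179,86.129) -> (2.927,94.532) [heading=105, move]
FD 4.1: (2.927,94.532) -> (1.866,98.492) [heading=105, move]
Final: pos=(1.866,98.492), heading=105, 0 segment(s) drawn

Answer: 105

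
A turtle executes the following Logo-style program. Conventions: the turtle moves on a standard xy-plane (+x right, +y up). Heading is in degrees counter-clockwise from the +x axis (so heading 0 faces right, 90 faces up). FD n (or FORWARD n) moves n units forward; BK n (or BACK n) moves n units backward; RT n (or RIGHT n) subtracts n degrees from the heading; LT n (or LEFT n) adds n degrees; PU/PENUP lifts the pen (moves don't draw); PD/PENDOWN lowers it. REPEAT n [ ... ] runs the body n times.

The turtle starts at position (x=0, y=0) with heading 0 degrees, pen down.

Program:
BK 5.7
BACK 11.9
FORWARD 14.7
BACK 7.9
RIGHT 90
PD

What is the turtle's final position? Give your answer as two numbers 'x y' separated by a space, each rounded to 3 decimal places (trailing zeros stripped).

Executing turtle program step by step:
Start: pos=(0,0), heading=0, pen down
BK 5.7: (0,0) -> (-5.7,0) [heading=0, draw]
BK 11.9: (-5.7,0) -> (-17.6,0) [heading=0, draw]
FD 14.7: (-17.6,0) -> (-2.9,0) [heading=0, draw]
BK 7.9: (-2.9,0) -> (-10.8,0) [heading=0, draw]
RT 90: heading 0 -> 270
PD: pen down
Final: pos=(-10.8,0), heading=270, 4 segment(s) drawn

Answer: -10.8 0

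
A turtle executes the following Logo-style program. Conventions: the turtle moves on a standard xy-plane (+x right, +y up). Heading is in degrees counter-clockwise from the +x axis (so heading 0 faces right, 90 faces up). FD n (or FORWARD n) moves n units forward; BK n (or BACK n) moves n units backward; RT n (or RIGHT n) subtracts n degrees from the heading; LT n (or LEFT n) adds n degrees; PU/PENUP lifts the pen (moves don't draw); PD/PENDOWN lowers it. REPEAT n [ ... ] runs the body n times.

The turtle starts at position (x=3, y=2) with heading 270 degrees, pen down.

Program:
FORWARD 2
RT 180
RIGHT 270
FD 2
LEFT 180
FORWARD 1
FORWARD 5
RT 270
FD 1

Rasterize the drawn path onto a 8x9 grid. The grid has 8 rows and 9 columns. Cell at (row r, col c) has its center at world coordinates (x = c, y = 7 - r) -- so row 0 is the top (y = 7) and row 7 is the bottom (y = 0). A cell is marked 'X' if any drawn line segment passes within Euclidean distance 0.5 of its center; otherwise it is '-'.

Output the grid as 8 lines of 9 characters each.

Answer: ---------
---------
---------
---------
---------
---X-----
---X---X-
-XXXXXXX-

Derivation:
Segment 0: (3,2) -> (3,0)
Segment 1: (3,0) -> (1,-0)
Segment 2: (1,-0) -> (2,-0)
Segment 3: (2,-0) -> (7,-0)
Segment 4: (7,-0) -> (7,1)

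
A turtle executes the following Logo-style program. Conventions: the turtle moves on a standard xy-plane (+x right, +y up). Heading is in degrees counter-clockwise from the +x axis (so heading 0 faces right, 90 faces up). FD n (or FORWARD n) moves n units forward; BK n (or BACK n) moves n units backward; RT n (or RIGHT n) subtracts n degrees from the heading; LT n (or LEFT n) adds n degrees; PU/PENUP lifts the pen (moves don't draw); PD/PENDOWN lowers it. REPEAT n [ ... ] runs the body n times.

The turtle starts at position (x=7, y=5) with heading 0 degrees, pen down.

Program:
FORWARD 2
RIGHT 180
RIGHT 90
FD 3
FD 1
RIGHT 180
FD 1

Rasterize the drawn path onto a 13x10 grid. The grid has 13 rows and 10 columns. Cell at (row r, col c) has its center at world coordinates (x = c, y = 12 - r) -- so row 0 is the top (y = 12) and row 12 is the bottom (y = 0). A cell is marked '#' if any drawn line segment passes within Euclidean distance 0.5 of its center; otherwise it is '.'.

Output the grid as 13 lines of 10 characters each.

Segment 0: (7,5) -> (9,5)
Segment 1: (9,5) -> (9,8)
Segment 2: (9,8) -> (9,9)
Segment 3: (9,9) -> (9,8)

Answer: ..........
..........
..........
.........#
.........#
.........#
.........#
.......###
..........
..........
..........
..........
..........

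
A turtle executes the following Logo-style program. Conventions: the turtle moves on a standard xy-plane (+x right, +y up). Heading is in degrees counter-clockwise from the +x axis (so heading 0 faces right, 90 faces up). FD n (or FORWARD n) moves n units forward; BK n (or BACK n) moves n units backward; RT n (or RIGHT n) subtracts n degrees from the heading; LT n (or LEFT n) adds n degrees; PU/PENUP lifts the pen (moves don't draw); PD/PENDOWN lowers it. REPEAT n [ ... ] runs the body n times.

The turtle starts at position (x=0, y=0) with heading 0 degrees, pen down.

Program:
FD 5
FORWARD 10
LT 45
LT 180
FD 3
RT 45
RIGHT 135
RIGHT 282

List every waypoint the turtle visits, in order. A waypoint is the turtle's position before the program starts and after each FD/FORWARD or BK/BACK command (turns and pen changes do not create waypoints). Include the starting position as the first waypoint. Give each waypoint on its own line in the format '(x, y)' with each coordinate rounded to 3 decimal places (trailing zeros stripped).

Answer: (0, 0)
(5, 0)
(15, 0)
(12.879, -2.121)

Derivation:
Executing turtle program step by step:
Start: pos=(0,0), heading=0, pen down
FD 5: (0,0) -> (5,0) [heading=0, draw]
FD 10: (5,0) -> (15,0) [heading=0, draw]
LT 45: heading 0 -> 45
LT 180: heading 45 -> 225
FD 3: (15,0) -> (12.879,-2.121) [heading=225, draw]
RT 45: heading 225 -> 180
RT 135: heading 180 -> 45
RT 282: heading 45 -> 123
Final: pos=(12.879,-2.121), heading=123, 3 segment(s) drawn
Waypoints (4 total):
(0, 0)
(5, 0)
(15, 0)
(12.879, -2.121)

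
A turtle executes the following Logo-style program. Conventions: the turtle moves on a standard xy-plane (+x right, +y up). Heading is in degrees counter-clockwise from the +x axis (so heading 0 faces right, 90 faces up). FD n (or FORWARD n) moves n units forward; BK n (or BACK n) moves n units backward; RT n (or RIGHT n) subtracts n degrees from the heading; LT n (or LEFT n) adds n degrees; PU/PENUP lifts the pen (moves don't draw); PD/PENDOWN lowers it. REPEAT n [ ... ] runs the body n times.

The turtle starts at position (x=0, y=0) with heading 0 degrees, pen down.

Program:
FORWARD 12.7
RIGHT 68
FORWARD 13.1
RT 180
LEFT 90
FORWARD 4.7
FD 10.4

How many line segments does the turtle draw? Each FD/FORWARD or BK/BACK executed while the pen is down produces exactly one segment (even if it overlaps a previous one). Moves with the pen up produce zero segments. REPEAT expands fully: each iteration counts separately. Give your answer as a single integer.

Executing turtle program step by step:
Start: pos=(0,0), heading=0, pen down
FD 12.7: (0,0) -> (12.7,0) [heading=0, draw]
RT 68: heading 0 -> 292
FD 13.1: (12.7,0) -> (17.607,-12.146) [heading=292, draw]
RT 180: heading 292 -> 112
LT 90: heading 112 -> 202
FD 4.7: (17.607,-12.146) -> (13.25,-13.907) [heading=202, draw]
FD 10.4: (13.25,-13.907) -> (3.607,-17.803) [heading=202, draw]
Final: pos=(3.607,-17.803), heading=202, 4 segment(s) drawn
Segments drawn: 4

Answer: 4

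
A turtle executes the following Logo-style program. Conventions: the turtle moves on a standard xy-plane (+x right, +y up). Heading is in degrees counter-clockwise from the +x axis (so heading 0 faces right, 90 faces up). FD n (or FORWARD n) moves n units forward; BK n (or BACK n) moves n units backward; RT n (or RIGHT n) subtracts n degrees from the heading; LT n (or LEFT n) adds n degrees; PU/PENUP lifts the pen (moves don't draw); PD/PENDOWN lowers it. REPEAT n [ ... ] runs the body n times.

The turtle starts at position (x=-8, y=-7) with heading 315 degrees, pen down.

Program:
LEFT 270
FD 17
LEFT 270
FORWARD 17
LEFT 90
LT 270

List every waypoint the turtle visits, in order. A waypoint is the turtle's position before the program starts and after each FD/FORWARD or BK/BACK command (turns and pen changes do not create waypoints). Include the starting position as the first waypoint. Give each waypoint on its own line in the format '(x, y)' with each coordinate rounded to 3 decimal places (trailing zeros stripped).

Executing turtle program step by step:
Start: pos=(-8,-7), heading=315, pen down
LT 270: heading 315 -> 225
FD 17: (-8,-7) -> (-20.021,-19.021) [heading=225, draw]
LT 270: heading 225 -> 135
FD 17: (-20.021,-19.021) -> (-32.042,-7) [heading=135, draw]
LT 90: heading 135 -> 225
LT 270: heading 225 -> 135
Final: pos=(-32.042,-7), heading=135, 2 segment(s) drawn
Waypoints (3 total):
(-8, -7)
(-20.021, -19.021)
(-32.042, -7)

Answer: (-8, -7)
(-20.021, -19.021)
(-32.042, -7)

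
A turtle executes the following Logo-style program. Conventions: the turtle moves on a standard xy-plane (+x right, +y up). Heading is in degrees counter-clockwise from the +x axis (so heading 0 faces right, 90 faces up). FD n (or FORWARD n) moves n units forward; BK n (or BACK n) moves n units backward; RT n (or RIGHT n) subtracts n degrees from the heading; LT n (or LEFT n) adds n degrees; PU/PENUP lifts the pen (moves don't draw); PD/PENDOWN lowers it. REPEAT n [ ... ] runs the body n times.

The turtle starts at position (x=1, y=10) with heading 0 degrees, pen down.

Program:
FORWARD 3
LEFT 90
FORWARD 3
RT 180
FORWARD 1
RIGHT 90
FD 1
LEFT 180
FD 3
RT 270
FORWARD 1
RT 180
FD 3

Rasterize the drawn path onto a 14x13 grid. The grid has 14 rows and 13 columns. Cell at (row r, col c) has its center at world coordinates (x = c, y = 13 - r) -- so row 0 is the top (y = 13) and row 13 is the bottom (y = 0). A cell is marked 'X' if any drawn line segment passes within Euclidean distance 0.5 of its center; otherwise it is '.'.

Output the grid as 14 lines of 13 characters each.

Answer: ....X.X......
...XXXX......
....X.X......
.XXXX.X......
.............
.............
.............
.............
.............
.............
.............
.............
.............
.............

Derivation:
Segment 0: (1,10) -> (4,10)
Segment 1: (4,10) -> (4,13)
Segment 2: (4,13) -> (4,12)
Segment 3: (4,12) -> (3,12)
Segment 4: (3,12) -> (6,12)
Segment 5: (6,12) -> (6,13)
Segment 6: (6,13) -> (6,10)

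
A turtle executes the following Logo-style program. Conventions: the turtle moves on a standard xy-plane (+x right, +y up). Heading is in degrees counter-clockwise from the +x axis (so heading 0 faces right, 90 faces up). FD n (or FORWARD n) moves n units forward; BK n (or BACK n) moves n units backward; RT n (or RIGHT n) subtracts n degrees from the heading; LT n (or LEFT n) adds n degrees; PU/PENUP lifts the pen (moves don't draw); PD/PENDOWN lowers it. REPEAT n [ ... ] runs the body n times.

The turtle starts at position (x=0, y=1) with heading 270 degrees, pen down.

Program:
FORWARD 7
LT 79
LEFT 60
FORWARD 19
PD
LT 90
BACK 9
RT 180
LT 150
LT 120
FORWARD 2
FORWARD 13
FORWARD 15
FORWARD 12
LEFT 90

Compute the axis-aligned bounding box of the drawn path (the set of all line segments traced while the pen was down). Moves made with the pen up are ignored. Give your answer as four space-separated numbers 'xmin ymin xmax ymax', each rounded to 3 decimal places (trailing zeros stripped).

Answer: -8.297 -29.263 19.258 8.339

Derivation:
Executing turtle program step by step:
Start: pos=(0,1), heading=270, pen down
FD 7: (0,1) -> (0,-6) [heading=270, draw]
LT 79: heading 270 -> 349
LT 60: heading 349 -> 49
FD 19: (0,-6) -> (12.465,8.339) [heading=49, draw]
PD: pen down
LT 90: heading 49 -> 139
BK 9: (12.465,8.339) -> (19.258,2.435) [heading=139, draw]
RT 180: heading 139 -> 319
LT 150: heading 319 -> 109
LT 120: heading 109 -> 229
FD 2: (19.258,2.435) -> (17.945,0.926) [heading=229, draw]
FD 13: (17.945,0.926) -> (9.417,-8.886) [heading=229, draw]
FD 15: (9.417,-8.886) -> (-0.424,-20.206) [heading=229, draw]
FD 12: (-0.424,-20.206) -> (-8.297,-29.263) [heading=229, draw]
LT 90: heading 229 -> 319
Final: pos=(-8.297,-29.263), heading=319, 7 segment(s) drawn

Segment endpoints: x in {-8.297, -0.424, 0, 0, 9.417, 12.465, 17.945, 19.258}, y in {-29.263, -20.206, -8.886, -6, 0.926, 1, 2.435, 8.339}
xmin=-8.297, ymin=-29.263, xmax=19.258, ymax=8.339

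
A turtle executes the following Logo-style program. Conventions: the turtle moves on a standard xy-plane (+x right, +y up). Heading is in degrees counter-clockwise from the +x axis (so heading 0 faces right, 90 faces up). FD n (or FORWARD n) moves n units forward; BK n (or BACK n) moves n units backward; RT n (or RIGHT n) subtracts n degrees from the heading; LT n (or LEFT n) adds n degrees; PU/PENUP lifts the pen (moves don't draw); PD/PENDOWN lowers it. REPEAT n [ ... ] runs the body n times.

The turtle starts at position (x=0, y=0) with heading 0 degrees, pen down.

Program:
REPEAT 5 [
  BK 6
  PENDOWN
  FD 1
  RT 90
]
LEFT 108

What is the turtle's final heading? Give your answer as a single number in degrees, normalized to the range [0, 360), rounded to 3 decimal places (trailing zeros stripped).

Executing turtle program step by step:
Start: pos=(0,0), heading=0, pen down
REPEAT 5 [
  -- iteration 1/5 --
  BK 6: (0,0) -> (-6,0) [heading=0, draw]
  PD: pen down
  FD 1: (-6,0) -> (-5,0) [heading=0, draw]
  RT 90: heading 0 -> 270
  -- iteration 2/5 --
  BK 6: (-5,0) -> (-5,6) [heading=270, draw]
  PD: pen down
  FD 1: (-5,6) -> (-5,5) [heading=270, draw]
  RT 90: heading 270 -> 180
  -- iteration 3/5 --
  BK 6: (-5,5) -> (1,5) [heading=180, draw]
  PD: pen down
  FD 1: (1,5) -> (0,5) [heading=180, draw]
  RT 90: heading 180 -> 90
  -- iteration 4/5 --
  BK 6: (0,5) -> (0,-1) [heading=90, draw]
  PD: pen down
  FD 1: (0,-1) -> (0,0) [heading=90, draw]
  RT 90: heading 90 -> 0
  -- iteration 5/5 --
  BK 6: (0,0) -> (-6,0) [heading=0, draw]
  PD: pen down
  FD 1: (-6,0) -> (-5,0) [heading=0, draw]
  RT 90: heading 0 -> 270
]
LT 108: heading 270 -> 18
Final: pos=(-5,0), heading=18, 10 segment(s) drawn

Answer: 18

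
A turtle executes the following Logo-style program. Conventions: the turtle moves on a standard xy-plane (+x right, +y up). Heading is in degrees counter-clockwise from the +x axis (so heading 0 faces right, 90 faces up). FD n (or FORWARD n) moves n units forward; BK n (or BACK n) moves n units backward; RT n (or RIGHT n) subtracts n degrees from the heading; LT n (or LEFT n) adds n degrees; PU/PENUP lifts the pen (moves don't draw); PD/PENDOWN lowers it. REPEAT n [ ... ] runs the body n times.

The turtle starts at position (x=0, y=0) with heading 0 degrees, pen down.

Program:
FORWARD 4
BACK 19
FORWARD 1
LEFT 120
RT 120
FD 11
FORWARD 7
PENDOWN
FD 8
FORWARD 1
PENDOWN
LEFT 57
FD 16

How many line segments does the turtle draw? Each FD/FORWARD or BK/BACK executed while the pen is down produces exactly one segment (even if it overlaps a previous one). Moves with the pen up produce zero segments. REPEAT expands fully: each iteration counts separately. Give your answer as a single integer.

Answer: 8

Derivation:
Executing turtle program step by step:
Start: pos=(0,0), heading=0, pen down
FD 4: (0,0) -> (4,0) [heading=0, draw]
BK 19: (4,0) -> (-15,0) [heading=0, draw]
FD 1: (-15,0) -> (-14,0) [heading=0, draw]
LT 120: heading 0 -> 120
RT 120: heading 120 -> 0
FD 11: (-14,0) -> (-3,0) [heading=0, draw]
FD 7: (-3,0) -> (4,0) [heading=0, draw]
PD: pen down
FD 8: (4,0) -> (12,0) [heading=0, draw]
FD 1: (12,0) -> (13,0) [heading=0, draw]
PD: pen down
LT 57: heading 0 -> 57
FD 16: (13,0) -> (21.714,13.419) [heading=57, draw]
Final: pos=(21.714,13.419), heading=57, 8 segment(s) drawn
Segments drawn: 8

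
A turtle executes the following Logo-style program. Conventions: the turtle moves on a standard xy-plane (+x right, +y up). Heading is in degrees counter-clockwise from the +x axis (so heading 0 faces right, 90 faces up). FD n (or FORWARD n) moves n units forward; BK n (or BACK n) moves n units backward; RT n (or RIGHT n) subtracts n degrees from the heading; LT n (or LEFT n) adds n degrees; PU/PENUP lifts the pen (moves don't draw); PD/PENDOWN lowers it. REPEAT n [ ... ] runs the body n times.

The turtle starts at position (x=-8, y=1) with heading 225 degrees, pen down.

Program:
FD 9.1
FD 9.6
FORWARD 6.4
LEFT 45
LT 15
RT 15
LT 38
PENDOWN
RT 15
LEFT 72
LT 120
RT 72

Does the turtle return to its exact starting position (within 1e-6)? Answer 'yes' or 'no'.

Answer: no

Derivation:
Executing turtle program step by step:
Start: pos=(-8,1), heading=225, pen down
FD 9.1: (-8,1) -> (-14.435,-5.435) [heading=225, draw]
FD 9.6: (-14.435,-5.435) -> (-21.223,-12.223) [heading=225, draw]
FD 6.4: (-21.223,-12.223) -> (-25.748,-16.748) [heading=225, draw]
LT 45: heading 225 -> 270
LT 15: heading 270 -> 285
RT 15: heading 285 -> 270
LT 38: heading 270 -> 308
PD: pen down
RT 15: heading 308 -> 293
LT 72: heading 293 -> 5
LT 120: heading 5 -> 125
RT 72: heading 125 -> 53
Final: pos=(-25.748,-16.748), heading=53, 3 segment(s) drawn

Start position: (-8, 1)
Final position: (-25.748, -16.748)
Distance = 25.1; >= 1e-6 -> NOT closed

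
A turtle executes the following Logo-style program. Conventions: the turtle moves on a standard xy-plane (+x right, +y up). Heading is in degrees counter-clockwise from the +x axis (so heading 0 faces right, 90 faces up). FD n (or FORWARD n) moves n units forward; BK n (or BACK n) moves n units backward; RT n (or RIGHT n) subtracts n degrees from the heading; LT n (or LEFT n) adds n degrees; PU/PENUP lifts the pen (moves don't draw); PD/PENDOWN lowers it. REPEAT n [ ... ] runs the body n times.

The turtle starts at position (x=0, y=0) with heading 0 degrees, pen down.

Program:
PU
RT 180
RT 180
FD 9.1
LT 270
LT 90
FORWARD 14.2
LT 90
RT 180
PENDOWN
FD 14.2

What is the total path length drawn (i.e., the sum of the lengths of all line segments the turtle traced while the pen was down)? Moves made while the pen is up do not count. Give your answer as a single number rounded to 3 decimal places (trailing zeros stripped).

Executing turtle program step by step:
Start: pos=(0,0), heading=0, pen down
PU: pen up
RT 180: heading 0 -> 180
RT 180: heading 180 -> 0
FD 9.1: (0,0) -> (9.1,0) [heading=0, move]
LT 270: heading 0 -> 270
LT 90: heading 270 -> 0
FD 14.2: (9.1,0) -> (23.3,0) [heading=0, move]
LT 90: heading 0 -> 90
RT 180: heading 90 -> 270
PD: pen down
FD 14.2: (23.3,0) -> (23.3,-14.2) [heading=270, draw]
Final: pos=(23.3,-14.2), heading=270, 1 segment(s) drawn

Segment lengths:
  seg 1: (23.3,0) -> (23.3,-14.2), length = 14.2
Total = 14.2

Answer: 14.2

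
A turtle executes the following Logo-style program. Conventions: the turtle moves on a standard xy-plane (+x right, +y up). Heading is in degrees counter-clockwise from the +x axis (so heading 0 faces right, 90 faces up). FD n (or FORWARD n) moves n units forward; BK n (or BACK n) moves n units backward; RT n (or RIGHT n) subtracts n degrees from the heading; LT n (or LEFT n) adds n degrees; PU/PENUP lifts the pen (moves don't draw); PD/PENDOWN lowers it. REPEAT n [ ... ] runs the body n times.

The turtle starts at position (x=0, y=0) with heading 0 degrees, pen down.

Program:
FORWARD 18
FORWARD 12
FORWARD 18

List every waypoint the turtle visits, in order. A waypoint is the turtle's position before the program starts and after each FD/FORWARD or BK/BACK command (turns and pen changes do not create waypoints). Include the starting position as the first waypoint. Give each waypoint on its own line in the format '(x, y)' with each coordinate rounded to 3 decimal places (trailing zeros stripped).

Answer: (0, 0)
(18, 0)
(30, 0)
(48, 0)

Derivation:
Executing turtle program step by step:
Start: pos=(0,0), heading=0, pen down
FD 18: (0,0) -> (18,0) [heading=0, draw]
FD 12: (18,0) -> (30,0) [heading=0, draw]
FD 18: (30,0) -> (48,0) [heading=0, draw]
Final: pos=(48,0), heading=0, 3 segment(s) drawn
Waypoints (4 total):
(0, 0)
(18, 0)
(30, 0)
(48, 0)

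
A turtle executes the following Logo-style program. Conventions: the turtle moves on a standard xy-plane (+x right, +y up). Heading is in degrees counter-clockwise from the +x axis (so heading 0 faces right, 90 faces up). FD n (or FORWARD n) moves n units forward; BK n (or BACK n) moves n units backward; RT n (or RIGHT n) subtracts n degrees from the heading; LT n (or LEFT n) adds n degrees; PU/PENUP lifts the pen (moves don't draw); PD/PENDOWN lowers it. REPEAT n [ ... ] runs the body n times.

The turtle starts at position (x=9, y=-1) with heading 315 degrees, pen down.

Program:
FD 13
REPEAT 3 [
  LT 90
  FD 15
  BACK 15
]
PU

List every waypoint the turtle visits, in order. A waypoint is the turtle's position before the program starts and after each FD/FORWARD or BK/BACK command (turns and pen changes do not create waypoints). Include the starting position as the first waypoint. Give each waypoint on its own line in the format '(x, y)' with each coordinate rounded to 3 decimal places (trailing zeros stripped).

Executing turtle program step by step:
Start: pos=(9,-1), heading=315, pen down
FD 13: (9,-1) -> (18.192,-10.192) [heading=315, draw]
REPEAT 3 [
  -- iteration 1/3 --
  LT 90: heading 315 -> 45
  FD 15: (18.192,-10.192) -> (28.799,0.414) [heading=45, draw]
  BK 15: (28.799,0.414) -> (18.192,-10.192) [heading=45, draw]
  -- iteration 2/3 --
  LT 90: heading 45 -> 135
  FD 15: (18.192,-10.192) -> (7.586,0.414) [heading=135, draw]
  BK 15: (7.586,0.414) -> (18.192,-10.192) [heading=135, draw]
  -- iteration 3/3 --
  LT 90: heading 135 -> 225
  FD 15: (18.192,-10.192) -> (7.586,-20.799) [heading=225, draw]
  BK 15: (7.586,-20.799) -> (18.192,-10.192) [heading=225, draw]
]
PU: pen up
Final: pos=(18.192,-10.192), heading=225, 7 segment(s) drawn
Waypoints (8 total):
(9, -1)
(18.192, -10.192)
(28.799, 0.414)
(18.192, -10.192)
(7.586, 0.414)
(18.192, -10.192)
(7.586, -20.799)
(18.192, -10.192)

Answer: (9, -1)
(18.192, -10.192)
(28.799, 0.414)
(18.192, -10.192)
(7.586, 0.414)
(18.192, -10.192)
(7.586, -20.799)
(18.192, -10.192)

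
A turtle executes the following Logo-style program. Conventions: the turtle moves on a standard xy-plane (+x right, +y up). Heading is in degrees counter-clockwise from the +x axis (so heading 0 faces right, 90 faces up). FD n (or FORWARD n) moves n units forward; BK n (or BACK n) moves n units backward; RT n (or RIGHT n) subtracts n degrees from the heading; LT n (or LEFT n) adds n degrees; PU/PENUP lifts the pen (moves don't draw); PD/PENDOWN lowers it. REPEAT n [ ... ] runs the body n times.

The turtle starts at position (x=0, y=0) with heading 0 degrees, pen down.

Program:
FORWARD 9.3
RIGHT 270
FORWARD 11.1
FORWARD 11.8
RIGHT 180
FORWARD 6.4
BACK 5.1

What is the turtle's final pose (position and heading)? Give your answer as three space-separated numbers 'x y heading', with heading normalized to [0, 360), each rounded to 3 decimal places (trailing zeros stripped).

Executing turtle program step by step:
Start: pos=(0,0), heading=0, pen down
FD 9.3: (0,0) -> (9.3,0) [heading=0, draw]
RT 270: heading 0 -> 90
FD 11.1: (9.3,0) -> (9.3,11.1) [heading=90, draw]
FD 11.8: (9.3,11.1) -> (9.3,22.9) [heading=90, draw]
RT 180: heading 90 -> 270
FD 6.4: (9.3,22.9) -> (9.3,16.5) [heading=270, draw]
BK 5.1: (9.3,16.5) -> (9.3,21.6) [heading=270, draw]
Final: pos=(9.3,21.6), heading=270, 5 segment(s) drawn

Answer: 9.3 21.6 270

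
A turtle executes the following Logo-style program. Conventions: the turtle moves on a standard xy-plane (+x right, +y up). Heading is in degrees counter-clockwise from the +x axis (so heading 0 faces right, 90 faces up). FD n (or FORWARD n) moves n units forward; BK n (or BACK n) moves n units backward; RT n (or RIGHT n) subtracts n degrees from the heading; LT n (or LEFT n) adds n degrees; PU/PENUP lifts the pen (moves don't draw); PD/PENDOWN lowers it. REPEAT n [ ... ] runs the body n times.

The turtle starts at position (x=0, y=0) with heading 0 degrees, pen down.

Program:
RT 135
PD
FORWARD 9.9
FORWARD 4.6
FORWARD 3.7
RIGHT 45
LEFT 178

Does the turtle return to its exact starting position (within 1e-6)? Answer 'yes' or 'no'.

Executing turtle program step by step:
Start: pos=(0,0), heading=0, pen down
RT 135: heading 0 -> 225
PD: pen down
FD 9.9: (0,0) -> (-7,-7) [heading=225, draw]
FD 4.6: (-7,-7) -> (-10.253,-10.253) [heading=225, draw]
FD 3.7: (-10.253,-10.253) -> (-12.869,-12.869) [heading=225, draw]
RT 45: heading 225 -> 180
LT 178: heading 180 -> 358
Final: pos=(-12.869,-12.869), heading=358, 3 segment(s) drawn

Start position: (0, 0)
Final position: (-12.869, -12.869)
Distance = 18.2; >= 1e-6 -> NOT closed

Answer: no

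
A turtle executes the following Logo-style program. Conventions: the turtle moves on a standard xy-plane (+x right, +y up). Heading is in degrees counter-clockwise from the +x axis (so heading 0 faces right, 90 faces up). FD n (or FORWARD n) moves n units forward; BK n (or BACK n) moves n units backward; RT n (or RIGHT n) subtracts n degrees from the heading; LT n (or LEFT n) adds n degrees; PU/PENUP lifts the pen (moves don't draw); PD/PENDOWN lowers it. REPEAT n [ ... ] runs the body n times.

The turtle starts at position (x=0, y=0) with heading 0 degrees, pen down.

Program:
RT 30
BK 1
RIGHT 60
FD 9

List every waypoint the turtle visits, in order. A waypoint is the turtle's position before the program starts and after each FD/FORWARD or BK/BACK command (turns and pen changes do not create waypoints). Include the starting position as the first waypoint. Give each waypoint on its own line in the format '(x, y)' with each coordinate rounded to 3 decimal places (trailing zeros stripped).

Answer: (0, 0)
(-0.866, 0.5)
(-0.866, -8.5)

Derivation:
Executing turtle program step by step:
Start: pos=(0,0), heading=0, pen down
RT 30: heading 0 -> 330
BK 1: (0,0) -> (-0.866,0.5) [heading=330, draw]
RT 60: heading 330 -> 270
FD 9: (-0.866,0.5) -> (-0.866,-8.5) [heading=270, draw]
Final: pos=(-0.866,-8.5), heading=270, 2 segment(s) drawn
Waypoints (3 total):
(0, 0)
(-0.866, 0.5)
(-0.866, -8.5)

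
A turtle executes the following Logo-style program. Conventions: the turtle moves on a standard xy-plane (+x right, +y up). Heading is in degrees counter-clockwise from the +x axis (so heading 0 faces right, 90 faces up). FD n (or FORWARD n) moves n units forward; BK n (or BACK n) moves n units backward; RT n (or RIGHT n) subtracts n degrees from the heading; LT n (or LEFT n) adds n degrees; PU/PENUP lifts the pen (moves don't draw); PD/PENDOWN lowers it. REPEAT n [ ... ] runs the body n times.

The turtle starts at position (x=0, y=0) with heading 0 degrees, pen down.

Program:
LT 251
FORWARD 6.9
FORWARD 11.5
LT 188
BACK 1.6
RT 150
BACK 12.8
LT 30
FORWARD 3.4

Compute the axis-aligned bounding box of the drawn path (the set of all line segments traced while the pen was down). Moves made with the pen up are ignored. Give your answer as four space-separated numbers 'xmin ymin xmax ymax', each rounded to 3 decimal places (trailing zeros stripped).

Executing turtle program step by step:
Start: pos=(0,0), heading=0, pen down
LT 251: heading 0 -> 251
FD 6.9: (0,0) -> (-2.246,-6.524) [heading=251, draw]
FD 11.5: (-2.246,-6.524) -> (-5.99,-17.398) [heading=251, draw]
LT 188: heading 251 -> 79
BK 1.6: (-5.99,-17.398) -> (-6.296,-18.968) [heading=79, draw]
RT 150: heading 79 -> 289
BK 12.8: (-6.296,-18.968) -> (-10.463,-6.866) [heading=289, draw]
LT 30: heading 289 -> 319
FD 3.4: (-10.463,-6.866) -> (-7.897,-9.096) [heading=319, draw]
Final: pos=(-7.897,-9.096), heading=319, 5 segment(s) drawn

Segment endpoints: x in {-10.463, -7.897, -6.296, -5.99, -2.246, 0}, y in {-18.968, -17.398, -9.096, -6.866, -6.524, 0}
xmin=-10.463, ymin=-18.968, xmax=0, ymax=0

Answer: -10.463 -18.968 0 0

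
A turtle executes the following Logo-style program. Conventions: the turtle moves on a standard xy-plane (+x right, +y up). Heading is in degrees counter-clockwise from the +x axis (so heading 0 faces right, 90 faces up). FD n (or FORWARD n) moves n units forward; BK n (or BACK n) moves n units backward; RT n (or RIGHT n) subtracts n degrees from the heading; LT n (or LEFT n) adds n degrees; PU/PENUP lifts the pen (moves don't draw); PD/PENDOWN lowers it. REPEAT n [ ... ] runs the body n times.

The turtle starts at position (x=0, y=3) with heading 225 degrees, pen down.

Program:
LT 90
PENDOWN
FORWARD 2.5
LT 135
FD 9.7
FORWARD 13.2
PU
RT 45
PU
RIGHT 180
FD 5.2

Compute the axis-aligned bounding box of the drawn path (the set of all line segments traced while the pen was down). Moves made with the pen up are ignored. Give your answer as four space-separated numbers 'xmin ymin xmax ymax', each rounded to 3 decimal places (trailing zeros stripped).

Answer: 0 1.232 1.768 24.132

Derivation:
Executing turtle program step by step:
Start: pos=(0,3), heading=225, pen down
LT 90: heading 225 -> 315
PD: pen down
FD 2.5: (0,3) -> (1.768,1.232) [heading=315, draw]
LT 135: heading 315 -> 90
FD 9.7: (1.768,1.232) -> (1.768,10.932) [heading=90, draw]
FD 13.2: (1.768,10.932) -> (1.768,24.132) [heading=90, draw]
PU: pen up
RT 45: heading 90 -> 45
PU: pen up
RT 180: heading 45 -> 225
FD 5.2: (1.768,24.132) -> (-1.909,20.455) [heading=225, move]
Final: pos=(-1.909,20.455), heading=225, 3 segment(s) drawn

Segment endpoints: x in {0, 1.768, 1.768, 1.768}, y in {1.232, 3, 10.932, 24.132}
xmin=0, ymin=1.232, xmax=1.768, ymax=24.132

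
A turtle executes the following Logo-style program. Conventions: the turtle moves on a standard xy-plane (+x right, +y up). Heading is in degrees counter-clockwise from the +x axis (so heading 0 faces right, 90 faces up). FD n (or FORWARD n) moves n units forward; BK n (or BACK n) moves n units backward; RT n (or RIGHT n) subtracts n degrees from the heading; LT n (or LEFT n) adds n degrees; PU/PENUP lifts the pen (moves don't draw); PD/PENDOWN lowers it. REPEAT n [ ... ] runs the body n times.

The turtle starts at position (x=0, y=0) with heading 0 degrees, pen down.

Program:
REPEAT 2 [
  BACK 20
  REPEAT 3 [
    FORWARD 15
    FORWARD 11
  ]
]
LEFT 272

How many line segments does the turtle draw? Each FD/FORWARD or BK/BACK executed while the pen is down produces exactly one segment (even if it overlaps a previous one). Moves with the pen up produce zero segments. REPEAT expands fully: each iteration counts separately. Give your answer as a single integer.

Executing turtle program step by step:
Start: pos=(0,0), heading=0, pen down
REPEAT 2 [
  -- iteration 1/2 --
  BK 20: (0,0) -> (-20,0) [heading=0, draw]
  REPEAT 3 [
    -- iteration 1/3 --
    FD 15: (-20,0) -> (-5,0) [heading=0, draw]
    FD 11: (-5,0) -> (6,0) [heading=0, draw]
    -- iteration 2/3 --
    FD 15: (6,0) -> (21,0) [heading=0, draw]
    FD 11: (21,0) -> (32,0) [heading=0, draw]
    -- iteration 3/3 --
    FD 15: (32,0) -> (47,0) [heading=0, draw]
    FD 11: (47,0) -> (58,0) [heading=0, draw]
  ]
  -- iteration 2/2 --
  BK 20: (58,0) -> (38,0) [heading=0, draw]
  REPEAT 3 [
    -- iteration 1/3 --
    FD 15: (38,0) -> (53,0) [heading=0, draw]
    FD 11: (53,0) -> (64,0) [heading=0, draw]
    -- iteration 2/3 --
    FD 15: (64,0) -> (79,0) [heading=0, draw]
    FD 11: (79,0) -> (90,0) [heading=0, draw]
    -- iteration 3/3 --
    FD 15: (90,0) -> (105,0) [heading=0, draw]
    FD 11: (105,0) -> (116,0) [heading=0, draw]
  ]
]
LT 272: heading 0 -> 272
Final: pos=(116,0), heading=272, 14 segment(s) drawn
Segments drawn: 14

Answer: 14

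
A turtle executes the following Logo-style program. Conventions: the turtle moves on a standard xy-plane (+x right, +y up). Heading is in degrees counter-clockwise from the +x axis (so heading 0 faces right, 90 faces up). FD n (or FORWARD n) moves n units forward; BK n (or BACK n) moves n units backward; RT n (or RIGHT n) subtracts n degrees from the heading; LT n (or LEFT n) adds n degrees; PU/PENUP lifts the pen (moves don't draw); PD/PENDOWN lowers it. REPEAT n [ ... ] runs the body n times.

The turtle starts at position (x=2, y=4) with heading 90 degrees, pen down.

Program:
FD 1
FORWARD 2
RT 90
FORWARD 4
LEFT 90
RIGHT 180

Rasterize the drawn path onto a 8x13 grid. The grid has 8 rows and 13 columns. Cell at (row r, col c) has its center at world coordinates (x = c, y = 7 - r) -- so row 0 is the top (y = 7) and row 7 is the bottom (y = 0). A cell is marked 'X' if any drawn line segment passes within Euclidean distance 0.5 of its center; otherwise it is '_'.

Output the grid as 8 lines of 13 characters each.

Segment 0: (2,4) -> (2,5)
Segment 1: (2,5) -> (2,7)
Segment 2: (2,7) -> (6,7)

Answer: __XXXXX______
__X__________
__X__________
__X__________
_____________
_____________
_____________
_____________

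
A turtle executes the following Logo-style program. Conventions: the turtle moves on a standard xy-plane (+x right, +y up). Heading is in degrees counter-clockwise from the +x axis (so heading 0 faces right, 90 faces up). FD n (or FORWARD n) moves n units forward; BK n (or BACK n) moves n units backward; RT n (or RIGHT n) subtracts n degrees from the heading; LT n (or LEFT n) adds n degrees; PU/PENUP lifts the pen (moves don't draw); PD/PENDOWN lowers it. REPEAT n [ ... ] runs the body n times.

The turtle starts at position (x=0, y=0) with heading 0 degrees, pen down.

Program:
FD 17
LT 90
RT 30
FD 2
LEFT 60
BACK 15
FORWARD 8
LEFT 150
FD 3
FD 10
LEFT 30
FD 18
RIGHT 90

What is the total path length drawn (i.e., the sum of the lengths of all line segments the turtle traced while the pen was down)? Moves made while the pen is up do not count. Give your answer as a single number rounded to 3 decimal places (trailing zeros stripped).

Executing turtle program step by step:
Start: pos=(0,0), heading=0, pen down
FD 17: (0,0) -> (17,0) [heading=0, draw]
LT 90: heading 0 -> 90
RT 30: heading 90 -> 60
FD 2: (17,0) -> (18,1.732) [heading=60, draw]
LT 60: heading 60 -> 120
BK 15: (18,1.732) -> (25.5,-11.258) [heading=120, draw]
FD 8: (25.5,-11.258) -> (21.5,-4.33) [heading=120, draw]
LT 150: heading 120 -> 270
FD 3: (21.5,-4.33) -> (21.5,-7.33) [heading=270, draw]
FD 10: (21.5,-7.33) -> (21.5,-17.33) [heading=270, draw]
LT 30: heading 270 -> 300
FD 18: (21.5,-17.33) -> (30.5,-32.919) [heading=300, draw]
RT 90: heading 300 -> 210
Final: pos=(30.5,-32.919), heading=210, 7 segment(s) drawn

Segment lengths:
  seg 1: (0,0) -> (17,0), length = 17
  seg 2: (17,0) -> (18,1.732), length = 2
  seg 3: (18,1.732) -> (25.5,-11.258), length = 15
  seg 4: (25.5,-11.258) -> (21.5,-4.33), length = 8
  seg 5: (21.5,-4.33) -> (21.5,-7.33), length = 3
  seg 6: (21.5,-7.33) -> (21.5,-17.33), length = 10
  seg 7: (21.5,-17.33) -> (30.5,-32.919), length = 18
Total = 73

Answer: 73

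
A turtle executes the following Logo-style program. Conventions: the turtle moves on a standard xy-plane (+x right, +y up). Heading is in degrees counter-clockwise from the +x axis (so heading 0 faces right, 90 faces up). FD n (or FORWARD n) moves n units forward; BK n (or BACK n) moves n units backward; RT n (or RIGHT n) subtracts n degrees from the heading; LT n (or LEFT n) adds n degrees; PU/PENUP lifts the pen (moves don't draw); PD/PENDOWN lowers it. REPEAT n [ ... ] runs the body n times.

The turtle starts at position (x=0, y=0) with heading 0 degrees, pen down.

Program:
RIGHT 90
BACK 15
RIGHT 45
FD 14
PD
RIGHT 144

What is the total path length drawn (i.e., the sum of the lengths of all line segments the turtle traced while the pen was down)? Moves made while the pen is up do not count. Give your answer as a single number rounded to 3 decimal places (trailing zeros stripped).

Executing turtle program step by step:
Start: pos=(0,0), heading=0, pen down
RT 90: heading 0 -> 270
BK 15: (0,0) -> (0,15) [heading=270, draw]
RT 45: heading 270 -> 225
FD 14: (0,15) -> (-9.899,5.101) [heading=225, draw]
PD: pen down
RT 144: heading 225 -> 81
Final: pos=(-9.899,5.101), heading=81, 2 segment(s) drawn

Segment lengths:
  seg 1: (0,0) -> (0,15), length = 15
  seg 2: (0,15) -> (-9.899,5.101), length = 14
Total = 29

Answer: 29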